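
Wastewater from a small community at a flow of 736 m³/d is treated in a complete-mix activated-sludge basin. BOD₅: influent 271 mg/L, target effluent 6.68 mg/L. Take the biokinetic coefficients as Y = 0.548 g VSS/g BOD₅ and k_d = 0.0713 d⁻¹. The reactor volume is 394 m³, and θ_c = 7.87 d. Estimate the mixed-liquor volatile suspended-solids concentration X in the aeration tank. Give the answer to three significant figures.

Solving the biomass balance for X: X = Y Q (S₀−S) θ_c / [V (1+k_d θ_c)] = 0.548 × 736 × (271 − 6.68) × 7.87 / [394 × (1 + 0.0713 × 7.87)] = 1364 mg/L.

X ≈ 1360 mg/L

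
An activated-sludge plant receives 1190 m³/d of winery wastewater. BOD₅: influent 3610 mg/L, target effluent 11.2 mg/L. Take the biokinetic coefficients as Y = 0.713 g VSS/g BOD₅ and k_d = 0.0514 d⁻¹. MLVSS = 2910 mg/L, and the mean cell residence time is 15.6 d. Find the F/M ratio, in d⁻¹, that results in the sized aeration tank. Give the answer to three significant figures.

From the SRT design equation V = Y Q (S₀−S) θ_c / [X (1 + k_d θ_c)] = 0.713 × 1190 × (3610 − 11.2) × 15.6 / [2910 × (1 + 0.0514 × 15.6)] = 4.76×10^7 / 5243 = 9085 m³.
F/M = applied load / biomass = Q·S₀/(V·X) = 1190 × 3610 / (9085 × 2910) = 0.1625 d⁻¹.

F/M ≈ 0.162 d⁻¹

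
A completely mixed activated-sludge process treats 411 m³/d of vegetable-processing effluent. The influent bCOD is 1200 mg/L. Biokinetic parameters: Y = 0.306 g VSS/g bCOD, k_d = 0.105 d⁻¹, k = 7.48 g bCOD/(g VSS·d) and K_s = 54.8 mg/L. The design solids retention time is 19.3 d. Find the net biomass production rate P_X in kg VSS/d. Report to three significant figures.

P_X ≈ 49.7 kg VSS/d

For a completely mixed reactor with recycle the Lawrence–McCarty relation gives S = K_s·(1 + k_d·θ_c) / [θ_c·(Y·k − k_d) − 1] = 54.8 × (1 + 0.105 × 19.3) / [19.3 × (0.306 × 7.48 − 0.105) − 1] = 165.9 / 41.15 = 4.031 mg/L.
Observed yield with endogenous decay: Y_obs = Y / (1 + k_d·θ_c) = 0.306 / (1 + 0.105 × 19.3) = 0.306 / 3.026 = 0.1011 g VSS/g bCOD.
ΔS = 1200 − 4.03 = 1196 mg/L, so the substrate removal rate is 411 × 1196/1000 = 491.5 kg bCOD/d.
So the net sludge growth is P_X = 0.1011 × 491.5 = 49.70 kg VSS/d.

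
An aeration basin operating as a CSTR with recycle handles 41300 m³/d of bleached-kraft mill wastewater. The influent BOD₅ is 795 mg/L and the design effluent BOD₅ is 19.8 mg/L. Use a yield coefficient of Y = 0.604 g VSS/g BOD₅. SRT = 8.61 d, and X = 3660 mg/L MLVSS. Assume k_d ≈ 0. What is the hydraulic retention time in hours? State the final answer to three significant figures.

Biomass mass balance (decay neglected): V·X = Y·Q·(S₀ − S)·θ_c, so V = 0.604 × 41300 × (795 − 19.8) × 8.61 / 3660 = 45491 m³.
Hydraulic retention time τ = V/Q = 45491 / 41300 = 1.101 d = 26.44 h.

τ ≈ 26.4 h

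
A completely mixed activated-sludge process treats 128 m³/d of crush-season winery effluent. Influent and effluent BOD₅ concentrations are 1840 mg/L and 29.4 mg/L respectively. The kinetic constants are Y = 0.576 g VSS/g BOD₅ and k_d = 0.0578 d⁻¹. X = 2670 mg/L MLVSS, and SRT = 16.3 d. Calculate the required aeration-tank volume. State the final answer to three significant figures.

V ≈ 420 m³

From the SRT design equation V = Y Q (S₀−S) θ_c / [X (1 + k_d θ_c)] = 0.576 × 128 × (1840 − 29.4) × 16.3 / [2670 × (1 + 0.0578 × 16.3)] = 2.18×10^6 / 5186 = 419.6 m³.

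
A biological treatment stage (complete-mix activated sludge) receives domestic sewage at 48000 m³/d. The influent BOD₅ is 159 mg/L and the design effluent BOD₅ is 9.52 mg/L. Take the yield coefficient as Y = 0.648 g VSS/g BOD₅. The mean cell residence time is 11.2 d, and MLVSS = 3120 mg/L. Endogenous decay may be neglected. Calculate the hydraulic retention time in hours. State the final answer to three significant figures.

V·X = Y·Q·ΔS·θ_c gives V = 0.648 × 48000 × (159 − 9.52) × 11.2 / 3120 = 16690 m³.
Hydraulic retention time τ = V/Q = 16690 / 48000 = 0.3477 d = 8.345 h.

τ ≈ 8.35 h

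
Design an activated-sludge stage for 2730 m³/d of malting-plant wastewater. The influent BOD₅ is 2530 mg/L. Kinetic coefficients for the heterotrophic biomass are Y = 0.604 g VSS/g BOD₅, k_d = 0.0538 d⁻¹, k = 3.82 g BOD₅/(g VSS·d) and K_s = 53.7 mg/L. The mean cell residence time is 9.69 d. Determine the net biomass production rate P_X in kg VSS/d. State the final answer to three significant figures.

For a completely mixed reactor with recycle the Lawrence–McCarty relation gives S = K_s·(1 + k_d·θ_c) / [θ_c·(Y·k − k_d) − 1] = 53.7 × (1 + 0.0538 × 9.69) / [9.69 × (0.604 × 3.82 − 0.0538) − 1] = 81.69 / 20.84 = 3.921 mg/L.
Correct the yield for decay: Y_obs = Y/(1 + k_d θ_c) = 0.604 / (1 + 0.0538 × 9.69) = 0.604 / 1.521 = 0.3970.
ΔS = 2530 − 3.92 = 2526 mg/L, so the substrate removal rate is 2730 × 2526/1000 = 6896 kg BOD₅/d.
P_X = Y_obs · Q(S₀ − S) = 0.3970 × 6896 = 2738 kg VSS/d.

P_X ≈ 2740 kg VSS/d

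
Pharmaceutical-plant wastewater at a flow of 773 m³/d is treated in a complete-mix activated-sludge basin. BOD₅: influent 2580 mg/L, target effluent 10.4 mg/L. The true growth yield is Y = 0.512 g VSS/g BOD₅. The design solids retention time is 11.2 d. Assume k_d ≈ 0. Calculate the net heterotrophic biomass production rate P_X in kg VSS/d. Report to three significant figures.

P_X ≈ 1020 kg VSS/d

With endogenous decay neglected, the observed yield equals the true yield: Y_obs = Y = 0.512 g VSS/g BOD₅.
Substrate removed = Q·(S₀ − S) = 773 m³/d × (2580 − 10.4) g/m³ = 1.99×10^6 g/d = 1986 kg/d.
Net biomass production P_X = Y_obs × Q·(S₀ − S) = 0.5120 × 1986 = 1017 kg VSS/d.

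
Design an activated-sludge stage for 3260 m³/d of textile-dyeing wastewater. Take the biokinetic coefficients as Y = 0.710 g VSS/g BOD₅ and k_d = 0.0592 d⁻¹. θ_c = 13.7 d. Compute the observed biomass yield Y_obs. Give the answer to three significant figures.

Y_obs ≈ 0.392 g VSS/g BOD₅

Observed yield with endogenous decay: Y_obs = Y / (1 + k_d·θ_c) = 0.710 / (1 + 0.0592 × 13.7) = 0.710 / 1.811 = 0.3920 g VSS/g BOD₅.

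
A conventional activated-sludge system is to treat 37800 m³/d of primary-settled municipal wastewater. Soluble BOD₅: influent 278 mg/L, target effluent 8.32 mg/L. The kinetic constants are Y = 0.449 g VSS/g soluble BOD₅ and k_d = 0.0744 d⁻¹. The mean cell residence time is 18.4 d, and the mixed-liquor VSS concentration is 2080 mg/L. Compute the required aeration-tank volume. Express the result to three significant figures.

V ≈ 17100 m³

From the SRT design equation V = Y Q (S₀−S) θ_c / [X (1 + k_d θ_c)] = 0.449 × 37800 × (278 − 8.32) × 18.4 / [2080 × (1 + 0.0744 × 18.4)] = 8.42×10^7 / 4927 = 17092 m³.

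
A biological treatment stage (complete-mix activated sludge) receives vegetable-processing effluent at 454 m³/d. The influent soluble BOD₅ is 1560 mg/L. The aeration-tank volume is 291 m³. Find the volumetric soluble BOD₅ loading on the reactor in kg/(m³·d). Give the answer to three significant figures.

Volumetric loading L_v = Q·S₀ / V = 454 × 1560 g/m³ / 291.0 m³ = 2434 g/(m³·d) = 2.434 kg soluble BOD₅/(m³·d).

L_v ≈ 2.43 kg soluble BOD₅/(m³·d)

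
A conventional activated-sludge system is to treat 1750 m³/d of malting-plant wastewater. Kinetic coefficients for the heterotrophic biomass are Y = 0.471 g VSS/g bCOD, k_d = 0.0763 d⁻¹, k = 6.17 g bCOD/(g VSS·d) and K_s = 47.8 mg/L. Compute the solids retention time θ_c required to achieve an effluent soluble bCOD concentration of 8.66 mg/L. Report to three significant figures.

Specific growth rate at S = 8.66 mg/L: μ = YkS/(K_s+S) = 0.471·6.17·8.66/(47.8+8.66) = 0.4457 d⁻¹.
Then 1/θ_c = μ − k_d = 0.4457 − 0.0763 = 0.3694 d⁻¹, giving θ_c = 2.707 d.

θ_c ≈ 2.71 d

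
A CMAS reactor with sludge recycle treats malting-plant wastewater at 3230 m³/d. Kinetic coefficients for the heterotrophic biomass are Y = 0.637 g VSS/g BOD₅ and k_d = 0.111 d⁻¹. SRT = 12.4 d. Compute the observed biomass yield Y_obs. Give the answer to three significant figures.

Y_obs ≈ 0.268 g VSS/g BOD₅

Y_obs = Y / (1 + k_d θ_c) = 0.637 / (1 + 0.111 × 12.4) = 0.637 / 2.376 = 0.2681.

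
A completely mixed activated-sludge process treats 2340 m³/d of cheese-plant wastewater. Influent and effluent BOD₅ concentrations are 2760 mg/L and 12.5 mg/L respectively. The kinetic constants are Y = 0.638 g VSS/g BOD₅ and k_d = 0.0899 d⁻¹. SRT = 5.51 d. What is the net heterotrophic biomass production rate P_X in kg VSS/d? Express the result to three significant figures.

Y_obs = Y / (1 + k_d θ_c) = 0.638 / (1 + 0.0899 × 5.51) = 0.638 / 1.495 = 0.4267.
Q·(S₀ − S) = 2340 × (2760 − 12.5) × 10⁻³ = 6429 kg/d removed.
So the net sludge growth is P_X = 0.4267 × 6429 = 2743 kg VSS/d.

P_X ≈ 2740 kg VSS/d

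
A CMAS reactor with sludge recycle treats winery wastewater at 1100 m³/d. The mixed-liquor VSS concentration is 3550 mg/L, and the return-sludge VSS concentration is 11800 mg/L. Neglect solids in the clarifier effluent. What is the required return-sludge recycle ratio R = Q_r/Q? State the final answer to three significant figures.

R ≈ 0.430

R = Q_r/Q = X/(X_r − X) = 3550 / (11800 − 3550) = 0.4303.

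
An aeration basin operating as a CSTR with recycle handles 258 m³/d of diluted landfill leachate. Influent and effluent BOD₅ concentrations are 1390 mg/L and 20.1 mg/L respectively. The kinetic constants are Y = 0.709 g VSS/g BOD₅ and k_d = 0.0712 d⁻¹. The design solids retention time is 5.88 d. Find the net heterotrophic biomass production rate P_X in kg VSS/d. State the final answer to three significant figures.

P_X ≈ 177 kg VSS/d

Y_obs = Y / (1 + k_d θ_c) = 0.709 / (1 + 0.0712 × 5.88) = 0.709 / 1.419 = 0.4998.
Substrate removed = Q·(S₀ − S) = 258 m³/d × (1390 − 20.1) g/m³ = 3.53×10^5 g/d = 353.4 kg/d.
Net biomass production P_X = Y_obs × Q·(S₀ − S) = 0.4998 × 353.4 = 176.6 kg VSS/d.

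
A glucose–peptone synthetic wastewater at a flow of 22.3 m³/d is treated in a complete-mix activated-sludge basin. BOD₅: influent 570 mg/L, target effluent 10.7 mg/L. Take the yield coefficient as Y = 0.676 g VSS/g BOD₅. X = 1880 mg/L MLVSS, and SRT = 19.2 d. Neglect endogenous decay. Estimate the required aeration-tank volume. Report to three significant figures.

V·X = Y·Q·ΔS·θ_c gives V = 0.676 × 22.3 × (570 − 10.7) × 19.2 / 1880 = 86.11 m³.

V ≈ 86.1 m³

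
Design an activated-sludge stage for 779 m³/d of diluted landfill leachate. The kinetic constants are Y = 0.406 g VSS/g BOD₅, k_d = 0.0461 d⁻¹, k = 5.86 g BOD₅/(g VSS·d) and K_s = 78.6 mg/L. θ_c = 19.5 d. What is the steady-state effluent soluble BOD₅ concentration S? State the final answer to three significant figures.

From the Monod/SRT balance for a CMAS, S = K_s·(1+k_d θ_c)/[θ_c·(Y k − k_d) − 1] = 78.6 × (1 + 0.0461 × 19.5) / [19.5 × (0.406 × 5.86 − 0.0461) − 1] = 149.3 / 44.49 = 3.355 mg/L.

S ≈ 3.35 mg/L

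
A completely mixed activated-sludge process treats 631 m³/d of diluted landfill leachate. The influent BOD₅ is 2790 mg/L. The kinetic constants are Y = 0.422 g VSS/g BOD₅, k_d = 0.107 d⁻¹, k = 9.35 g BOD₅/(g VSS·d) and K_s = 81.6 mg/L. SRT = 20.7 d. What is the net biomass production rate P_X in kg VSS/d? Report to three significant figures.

For a completely mixed reactor with recycle the Lawrence–McCarty relation gives S = K_s·(1 + k_d·θ_c) / [θ_c·(Y·k − k_d) − 1] = 81.6 × (1 + 0.107 × 20.7) / [20.7 × (0.422 × 9.35 − 0.107) − 1] = 262.3 / 78.46 = 3.344 mg/L.
Observed yield with endogenous decay: Y_obs = Y / (1 + k_d·θ_c) = 0.422 / (1 + 0.107 × 20.7) = 0.422 / 3.215 = 0.1313 g VSS/g BOD₅.
Mass of BOD₅ removed per day: Q(S₀ − S) = 631 × 2787 g/m³ = 1758 kg/d.
Net biomass production P_X = Y_obs × Q·(S₀ − S) = 0.1313 × 1758 = 230.8 kg VSS/d.

P_X ≈ 231 kg VSS/d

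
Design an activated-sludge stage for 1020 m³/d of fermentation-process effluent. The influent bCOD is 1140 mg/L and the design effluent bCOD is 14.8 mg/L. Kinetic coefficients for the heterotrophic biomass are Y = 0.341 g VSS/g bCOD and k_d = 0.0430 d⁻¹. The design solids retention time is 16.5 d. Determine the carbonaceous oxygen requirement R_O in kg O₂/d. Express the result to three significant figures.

Correct the yield for decay: Y_obs = Y/(1 + k_d θ_c) = 0.341 / (1 + 0.0430 × 16.5) = 0.341 / 1.709 = 0.1995.
ΔS = 1140 − 14.8 = 1125 mg/L, so the substrate removal rate is 1020 × 1125/1000 = 1148 kg bCOD/d.
Net sludge production P_X = 0.1995 × 1148 = 228.9 kg VSS/d.
R_O = Q·ΔS − 1.42 P_X = 1148 − 325.1 = 822.6 kg O₂/d.

R_O ≈ 823 kg O₂/d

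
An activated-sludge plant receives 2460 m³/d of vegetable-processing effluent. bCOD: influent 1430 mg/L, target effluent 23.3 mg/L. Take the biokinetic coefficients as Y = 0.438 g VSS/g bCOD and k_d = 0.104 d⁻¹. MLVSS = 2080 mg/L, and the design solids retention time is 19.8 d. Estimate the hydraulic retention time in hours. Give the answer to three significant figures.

τ ≈ 46.0 h

Rearranging the biomass balance for a CMAS with decay, V = Y·Q·ΔS·θ_c / [X·(1+k_d θ_c)] = 0.438 × 2460 × (1430 − 23.3) × 19.8 / [2080 × (1 + 0.104 × 19.8)] = 3×10^7 / 6363 = 4716 m³.
Hydraulic retention time τ = V/Q = 4716 / 2460 = 1.917 d = 46.01 h.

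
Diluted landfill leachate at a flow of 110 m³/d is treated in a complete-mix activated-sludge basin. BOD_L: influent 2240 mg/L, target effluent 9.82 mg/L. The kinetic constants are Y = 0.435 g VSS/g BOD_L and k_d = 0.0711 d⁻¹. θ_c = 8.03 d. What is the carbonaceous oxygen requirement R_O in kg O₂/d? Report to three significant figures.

R_O ≈ 149 kg O₂/d

The observed yield is Y_obs = Y/(1 + k_d·θ_c) = 0.435 / (1 + 0.0711 × 8.03) = 0.435 / 1.571 = 0.2769 g VSS per g BOD_L removed.
Mass of BOD_L removed per day: Q(S₀ − S) = 110 × 2230 g/m³ = 245.3 kg/d.
Net sludge production P_X = 0.2769 × 245.3 = 67.93 kg VSS/d.
Carbonaceous O₂ demand = substrate oxidised − cell-mass equivalent = 245.3 − 1.42 × 67.93 = 148.9 kg O₂/d.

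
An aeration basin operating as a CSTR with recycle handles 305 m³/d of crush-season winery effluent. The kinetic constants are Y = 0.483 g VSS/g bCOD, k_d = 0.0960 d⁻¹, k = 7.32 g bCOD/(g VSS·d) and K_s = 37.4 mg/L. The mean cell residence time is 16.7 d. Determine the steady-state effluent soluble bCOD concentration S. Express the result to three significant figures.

For a completely mixed reactor with recycle the Lawrence–McCarty relation gives S = K_s·(1 + k_d·θ_c) / [θ_c·(Y·k − k_d) − 1] = 37.4 × (1 + 0.0960 × 16.7) / [16.7 × (0.483 × 7.32 − 0.0960) − 1] = 97.36 / 56.44 = 1.725 mg/L.

S ≈ 1.72 mg/L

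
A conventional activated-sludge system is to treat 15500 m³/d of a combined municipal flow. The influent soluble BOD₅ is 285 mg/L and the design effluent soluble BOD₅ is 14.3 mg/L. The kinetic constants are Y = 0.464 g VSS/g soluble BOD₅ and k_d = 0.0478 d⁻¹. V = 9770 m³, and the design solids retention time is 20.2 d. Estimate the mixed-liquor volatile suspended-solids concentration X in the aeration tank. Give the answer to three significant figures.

From V·X·(1 + k_d·θ_c) = Y·Q·(S₀ − S)·θ_c: X = 0.464 × 15500 × (285 − 14.3) × 20.2 / [9770 × (1 + 0.0478 × 20.2)] = 2048 mg/L.

X ≈ 2050 mg/L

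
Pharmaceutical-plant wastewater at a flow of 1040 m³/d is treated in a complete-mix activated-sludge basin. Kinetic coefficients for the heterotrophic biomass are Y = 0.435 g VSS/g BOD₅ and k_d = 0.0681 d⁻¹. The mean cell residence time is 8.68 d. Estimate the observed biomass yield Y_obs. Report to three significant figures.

The observed yield is Y_obs = Y/(1 + k_d·θ_c) = 0.435 / (1 + 0.0681 × 8.68) = 0.435 / 1.591 = 0.2734 g VSS per g BOD₅ removed.

Y_obs ≈ 0.273 g VSS/g BOD₅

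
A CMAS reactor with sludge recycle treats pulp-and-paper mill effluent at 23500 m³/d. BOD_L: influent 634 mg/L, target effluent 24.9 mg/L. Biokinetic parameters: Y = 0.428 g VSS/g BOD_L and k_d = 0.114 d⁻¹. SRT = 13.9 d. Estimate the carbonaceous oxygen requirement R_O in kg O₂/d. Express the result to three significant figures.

Y_obs = Y / (1 + k_d θ_c) = 0.428 / (1 + 0.114 × 13.9) = 0.428 / 2.585 = 0.1656.
Substrate removed = Q·(S₀ − S) = 23500 m³/d × (634 − 24.9) g/m³ = 1.43×10^7 g/d = 14314 kg/d.
Biomass synthesised: P_X = Y_obs × 14314 = 2370 kg VSS/d.
Carbonaceous O₂ demand = substrate oxidised − cell-mass equivalent = 14314 − 1.42 × 2370 = 10948 kg O₂/d.

R_O ≈ 10900 kg O₂/d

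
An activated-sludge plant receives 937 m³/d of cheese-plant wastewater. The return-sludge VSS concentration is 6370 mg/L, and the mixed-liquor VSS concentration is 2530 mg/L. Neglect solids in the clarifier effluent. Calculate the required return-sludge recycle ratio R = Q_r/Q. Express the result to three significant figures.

R = Q_r/Q = X/(X_r − X) = 2530 / (6370 − 2530) = 0.6589.

R ≈ 0.659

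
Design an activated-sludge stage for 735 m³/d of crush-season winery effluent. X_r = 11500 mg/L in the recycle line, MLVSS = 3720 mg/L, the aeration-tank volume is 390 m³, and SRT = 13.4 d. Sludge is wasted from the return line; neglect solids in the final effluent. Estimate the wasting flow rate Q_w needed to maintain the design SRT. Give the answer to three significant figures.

Wasting from the return line (neglecting effluent solids): Q_w = V·X / (θ_c·X_r) = 390.0 × 3720 / (13.4 × 11500) = 9.415 m³/d.

Q_w ≈ 9.41 m³/d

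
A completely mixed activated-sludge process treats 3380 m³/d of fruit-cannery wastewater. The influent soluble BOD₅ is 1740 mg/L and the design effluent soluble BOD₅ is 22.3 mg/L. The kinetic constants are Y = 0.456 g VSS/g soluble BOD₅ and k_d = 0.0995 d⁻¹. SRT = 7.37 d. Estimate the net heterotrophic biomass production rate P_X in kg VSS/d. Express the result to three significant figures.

Y_obs = Y / (1 + k_d θ_c) = 0.456 / (1 + 0.0995 × 7.37) = 0.456 / 1.733 = 0.2631.
Mass of soluble BOD₅ removed per day: Q(S₀ − S) = 3380 × 1718 g/m³ = 5806 kg/d.
Biomass produced: P_X = Y_obs·Q·ΔS = 0.2631 × 5806 ≈ 1527 kg VSS/d.

P_X ≈ 1530 kg VSS/d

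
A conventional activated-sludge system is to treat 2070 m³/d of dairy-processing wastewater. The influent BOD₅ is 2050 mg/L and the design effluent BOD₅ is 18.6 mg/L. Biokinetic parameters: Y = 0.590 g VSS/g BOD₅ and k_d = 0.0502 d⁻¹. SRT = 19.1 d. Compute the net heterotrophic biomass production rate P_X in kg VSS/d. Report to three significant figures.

Y_obs = Y / (1 + k_d θ_c) = 0.590 / (1 + 0.0502 × 19.1) = 0.590 / 1.959 = 0.3012.
ΔS = 2050 − 18.6 = 2031 mg/L, so the substrate removal rate is 2070 × 2031/1000 = 4205 kg BOD₅/d.
Net biomass production P_X = Y_obs × Q·(S₀ − S) = 0.3012 × 4205 = 1267 kg VSS/d.

P_X ≈ 1270 kg VSS/d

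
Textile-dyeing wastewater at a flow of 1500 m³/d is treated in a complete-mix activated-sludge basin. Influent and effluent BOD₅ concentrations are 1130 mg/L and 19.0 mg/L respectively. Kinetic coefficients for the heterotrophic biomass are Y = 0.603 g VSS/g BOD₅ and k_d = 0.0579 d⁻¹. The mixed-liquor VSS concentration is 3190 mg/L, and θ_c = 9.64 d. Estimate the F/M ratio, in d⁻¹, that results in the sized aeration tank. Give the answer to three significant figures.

Steady-state biomass mass balance: V·X·(1 + k_d·θ_c) = Y·Q·(S₀ − S)·θ_c, so V = 0.603 × 1500 × (1130 − 19.0) × 9.64 / [3190 × (1 + 0.0579 × 9.64)] = 9.69×10^6 / 4971 = 1949 m³.
F/M = applied load / biomass = Q·S₀/(V·X) = 1500 × 1130 / (1949 × 3190) = 0.2726 d⁻¹.

F/M ≈ 0.273 d⁻¹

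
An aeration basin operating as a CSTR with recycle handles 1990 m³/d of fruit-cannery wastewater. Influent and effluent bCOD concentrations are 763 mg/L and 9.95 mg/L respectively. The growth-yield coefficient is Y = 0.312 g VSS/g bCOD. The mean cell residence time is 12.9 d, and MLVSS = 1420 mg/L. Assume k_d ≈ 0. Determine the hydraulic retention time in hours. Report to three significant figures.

τ ≈ 51.2 h

V·X = Y·Q·ΔS·θ_c gives V = 0.312 × 1990 × (763 − 9.95) × 12.9 / 1420 = 4247 m³.
Hydraulic retention time τ = V/Q = 4247 / 1990 = 2.134 d = 51.23 h.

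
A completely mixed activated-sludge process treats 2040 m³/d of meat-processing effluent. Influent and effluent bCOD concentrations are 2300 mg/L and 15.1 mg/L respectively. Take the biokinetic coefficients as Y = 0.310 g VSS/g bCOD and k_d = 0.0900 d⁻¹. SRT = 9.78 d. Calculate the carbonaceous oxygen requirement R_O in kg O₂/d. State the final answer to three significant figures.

Y_obs = Y / (1 + k_d θ_c) = 0.310 / (1 + 0.0900 × 9.78) = 0.310 / 1.880 = 0.1649.
ΔS = 2300 − 15.1 = 2285 mg/L, so the substrate removal rate is 2040 × 2285/1000 = 4661 kg bCOD/d.
Biomass synthesised: P_X = Y_obs × 4661 = 768.5 kg VSS/d.
R_O = Q·ΔS − 1.42 P_X = 4661 − 1091 = 3570 kg O₂/d.

R_O ≈ 3570 kg O₂/d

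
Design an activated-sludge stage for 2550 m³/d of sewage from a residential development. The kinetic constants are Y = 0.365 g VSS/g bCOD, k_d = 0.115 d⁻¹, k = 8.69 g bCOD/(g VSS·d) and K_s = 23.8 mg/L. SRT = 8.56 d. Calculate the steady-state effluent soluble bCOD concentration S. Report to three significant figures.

For a completely mixed reactor with recycle the Lawrence–McCarty relation gives S = K_s·(1 + k_d·θ_c) / [θ_c·(Y·k − k_d) − 1] = 23.8 × (1 + 0.115 × 8.56) / [8.56 × (0.365 × 8.69 − 0.115) − 1] = 47.23 / 25.17 = 1.877 mg/L.

S ≈ 1.88 mg/L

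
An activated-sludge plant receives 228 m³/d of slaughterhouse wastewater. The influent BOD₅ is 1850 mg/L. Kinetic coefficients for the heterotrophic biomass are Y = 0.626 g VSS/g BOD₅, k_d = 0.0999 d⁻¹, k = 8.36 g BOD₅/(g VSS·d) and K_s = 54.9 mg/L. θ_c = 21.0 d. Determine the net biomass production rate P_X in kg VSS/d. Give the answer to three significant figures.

P_X ≈ 85.2 kg VSS/d

From the Monod/SRT balance for a CMAS, S = K_s·(1+k_d θ_c)/[θ_c·(Y k − k_d) − 1] = 54.9 × (1 + 0.0999 × 21.0) / [21.0 × (0.626 × 8.36 − 0.0999) − 1] = 170.1 / 106.8 = 1.592 mg/L.
The observed yield is Y_obs = Y/(1 + k_d·θ_c) = 0.626 / (1 + 0.0999 × 21.0) = 0.626 / 3.098 = 0.2021 g VSS per g BOD₅ removed.
Q·(S₀ − S) = 228 × (1850 − 1.59) × 10⁻³ = 421.4 kg/d removed.
Net biomass production P_X = Y_obs × Q·(S₀ − S) = 0.2021 × 421.4 = 85.16 kg VSS/d.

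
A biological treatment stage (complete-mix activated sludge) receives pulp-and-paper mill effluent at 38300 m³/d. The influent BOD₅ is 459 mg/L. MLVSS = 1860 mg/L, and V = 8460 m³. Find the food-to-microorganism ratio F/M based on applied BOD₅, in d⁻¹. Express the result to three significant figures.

F/M ≈ 1.12 d⁻¹

F/M = Q·S₀ / (V·X) = 38300 × 459 / (8460 × 1860) = 1.117 g BOD₅·(g VSS·d)⁻¹.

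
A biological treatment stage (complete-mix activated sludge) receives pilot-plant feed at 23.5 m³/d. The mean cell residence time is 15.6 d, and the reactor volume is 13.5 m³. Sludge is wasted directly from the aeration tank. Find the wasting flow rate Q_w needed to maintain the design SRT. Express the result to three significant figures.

With mixed-liquor wasting, θ_c = V/Q_w, so Q_w = V/θ_c = 13.50/15.6 = 0.8654 m³/d.

Q_w ≈ 0.865 m³/d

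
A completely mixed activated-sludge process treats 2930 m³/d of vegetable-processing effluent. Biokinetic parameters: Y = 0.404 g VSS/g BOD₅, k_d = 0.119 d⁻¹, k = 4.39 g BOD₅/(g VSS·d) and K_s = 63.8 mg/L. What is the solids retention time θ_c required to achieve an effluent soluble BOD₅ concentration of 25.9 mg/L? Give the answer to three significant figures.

At the target effluent, Y k S/(K_s+S) = 0.404×4.39×25.9/89.70 = 0.5121 d⁻¹.
Then 1/θ_c = μ − k_d = 0.5121 − 0.119 = 0.3931 d⁻¹, giving θ_c = 2.544 d.

θ_c ≈ 2.54 d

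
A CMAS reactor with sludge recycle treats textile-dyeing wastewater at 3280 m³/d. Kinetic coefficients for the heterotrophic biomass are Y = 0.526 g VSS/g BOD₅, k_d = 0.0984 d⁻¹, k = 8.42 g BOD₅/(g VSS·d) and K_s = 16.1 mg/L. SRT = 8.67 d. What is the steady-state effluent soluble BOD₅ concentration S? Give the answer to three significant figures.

S ≈ 0.816 mg/L

From the Monod/SRT balance for a CMAS, S = K_s·(1+k_d θ_c)/[θ_c·(Y k − k_d) − 1] = 16.1 × (1 + 0.0984 × 8.67) / [8.67 × (0.526 × 8.42 − 0.0984) − 1] = 29.84 / 36.55 = 0.8164 mg/L.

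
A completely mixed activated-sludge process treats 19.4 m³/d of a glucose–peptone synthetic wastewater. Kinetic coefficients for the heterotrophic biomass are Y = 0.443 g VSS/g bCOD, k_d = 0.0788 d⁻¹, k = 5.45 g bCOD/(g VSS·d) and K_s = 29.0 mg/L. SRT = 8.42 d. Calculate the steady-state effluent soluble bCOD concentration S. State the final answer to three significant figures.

S ≈ 2.58 mg/L

Effluent substrate depends only on kinetics and SRT: S = K_s(1 + k_d θ_c) / [θ_c(Yk − k_d) − 1] = 29.0 × (1 + 0.0788 × 8.42) / [8.42 × (0.443 × 5.45 − 0.0788) − 1] = 48.24 / 18.67 = 2.585 mg/L.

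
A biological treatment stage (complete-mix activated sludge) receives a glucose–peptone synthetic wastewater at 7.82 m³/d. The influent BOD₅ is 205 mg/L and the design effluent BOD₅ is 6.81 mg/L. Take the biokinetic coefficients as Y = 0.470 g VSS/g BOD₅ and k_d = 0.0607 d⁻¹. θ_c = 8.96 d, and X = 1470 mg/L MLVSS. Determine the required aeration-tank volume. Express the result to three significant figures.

V ≈ 2.88 m³

Steady-state biomass mass balance: V·X·(1 + k_d·θ_c) = Y·Q·(S₀ − S)·θ_c, so V = 0.470 × 7.82 × (205 − 6.81) × 8.96 / [1470 × (1 + 0.0607 × 8.96)] = 6.53×10^3 / 2269 = 2.876 m³.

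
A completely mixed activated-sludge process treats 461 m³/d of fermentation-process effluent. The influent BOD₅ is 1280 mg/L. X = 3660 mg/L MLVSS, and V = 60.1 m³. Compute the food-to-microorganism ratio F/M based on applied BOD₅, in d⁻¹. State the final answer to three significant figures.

F/M = Q·S₀ / (V·X) = 461 × 1280 / (60.10 × 3660) = 2.683 g BOD₅·(g VSS·d)⁻¹.

F/M ≈ 2.68 d⁻¹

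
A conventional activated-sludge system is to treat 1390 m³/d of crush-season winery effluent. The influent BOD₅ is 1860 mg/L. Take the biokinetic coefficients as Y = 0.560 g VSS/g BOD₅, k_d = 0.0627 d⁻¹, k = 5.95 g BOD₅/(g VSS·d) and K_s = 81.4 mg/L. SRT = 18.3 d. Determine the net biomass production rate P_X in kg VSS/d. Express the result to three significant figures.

P_X ≈ 673 kg VSS/d

For a completely mixed reactor with recycle the Lawrence–McCarty relation gives S = K_s·(1 + k_d·θ_c) / [θ_c·(Y·k − k_d) − 1] = 81.4 × (1 + 0.0627 × 18.3) / [18.3 × (0.560 × 5.95 − 0.0627) − 1] = 174.8 / 58.83 = 2.971 mg/L.
Observed yield with endogenous decay: Y_obs = Y / (1 + k_d·θ_c) = 0.560 / (1 + 0.0627 × 18.3) = 0.560 / 2.147 = 0.2608 g VSS/g BOD₅.
ΔS = 1860 − 2.97 = 1857 mg/L, so the substrate removal rate is 1390 × 1857/1000 = 2581 kg BOD₅/d.
So the net sludge growth is P_X = 0.2608 × 2581 = 673.1 kg VSS/d.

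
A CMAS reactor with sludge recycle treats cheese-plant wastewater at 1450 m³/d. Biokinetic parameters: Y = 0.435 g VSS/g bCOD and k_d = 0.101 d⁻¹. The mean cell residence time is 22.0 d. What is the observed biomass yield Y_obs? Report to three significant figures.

The observed yield is Y_obs = Y/(1 + k_d·θ_c) = 0.435 / (1 + 0.101 × 22.0) = 0.435 / 3.222 = 0.1350 g VSS per g bCOD removed.

Y_obs ≈ 0.135 g VSS/g bCOD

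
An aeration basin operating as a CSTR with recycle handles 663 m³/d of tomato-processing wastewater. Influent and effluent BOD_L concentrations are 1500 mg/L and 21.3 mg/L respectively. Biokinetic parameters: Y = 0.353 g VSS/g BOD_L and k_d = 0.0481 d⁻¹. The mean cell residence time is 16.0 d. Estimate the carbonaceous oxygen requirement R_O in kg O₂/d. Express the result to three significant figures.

Y_obs = Y / (1 + k_d θ_c) = 0.353 / (1 + 0.0481 × 16.0) = 0.353 / 1.770 = 0.1995.
Substrate removed = Q·(S₀ − S) = 663 m³/d × (1500 − 21.3) g/m³ = 9.8×10^5 g/d = 980.4 kg/d.
P_X = Y_obs·Q·(S₀ − S) = 0.1995 × 980.4 = 195.6 kg VSS/d.
R_O = Q·(S₀ − S) − 1.42·P_X = 980.4 − 1.42 × 195.6 = 702.7 kg O₂/d.

R_O ≈ 703 kg O₂/d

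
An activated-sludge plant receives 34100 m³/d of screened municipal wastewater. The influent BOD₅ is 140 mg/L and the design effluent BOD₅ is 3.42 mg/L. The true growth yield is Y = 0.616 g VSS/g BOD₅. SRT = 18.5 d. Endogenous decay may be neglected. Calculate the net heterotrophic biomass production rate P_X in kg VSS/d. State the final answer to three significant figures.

Since k_d ≈ 0, Y_obs = Y = 0.616 g VSS/g BOD₅.
Q·(S₀ − S) = 34100 × (140 − 3.42) × 10⁻³ = 4657 kg/d removed.
P_X = Y_obs · Q(S₀ − S) = 0.6160 × 4657 = 2869 kg VSS/d.

P_X ≈ 2870 kg VSS/d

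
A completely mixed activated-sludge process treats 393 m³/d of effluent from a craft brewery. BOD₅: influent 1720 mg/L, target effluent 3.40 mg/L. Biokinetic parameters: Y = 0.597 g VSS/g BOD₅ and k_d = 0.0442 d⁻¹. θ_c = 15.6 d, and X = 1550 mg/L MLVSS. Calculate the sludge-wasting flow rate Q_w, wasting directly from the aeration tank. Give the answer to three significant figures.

Rearranging the biomass balance for a CMAS with decay, V = Y·Q·ΔS·θ_c / [X·(1+k_d θ_c)] = 0.597 × 393 × (1720 − 3.40) × 15.6 / [1550 × (1 + 0.0442 × 15.6)] = 6.28×10^6 / 2619 = 2399 m³.
For wasting at MLVSS concentration, Q_w = V/θ_c = 2399/15.6 = 153.8 m³/d.

Q_w ≈ 154 m³/d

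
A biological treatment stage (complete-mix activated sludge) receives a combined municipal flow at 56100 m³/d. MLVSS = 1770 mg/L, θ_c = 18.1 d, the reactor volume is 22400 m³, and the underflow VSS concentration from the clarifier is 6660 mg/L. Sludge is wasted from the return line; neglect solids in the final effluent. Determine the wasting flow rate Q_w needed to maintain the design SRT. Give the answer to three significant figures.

Q_w = (V·X)/(θ_c X_r) = 22400 × 1770 / (18.1 × 6660) = 328.9 m³/d.

Q_w ≈ 329 m³/d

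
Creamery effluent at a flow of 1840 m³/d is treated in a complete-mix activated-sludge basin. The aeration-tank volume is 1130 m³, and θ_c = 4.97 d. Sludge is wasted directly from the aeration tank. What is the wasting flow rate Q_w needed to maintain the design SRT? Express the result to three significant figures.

Q_w ≈ 227 m³/d

For wasting at MLVSS concentration, Q_w = V/θ_c = 1130/4.97 = 227.4 m³/d.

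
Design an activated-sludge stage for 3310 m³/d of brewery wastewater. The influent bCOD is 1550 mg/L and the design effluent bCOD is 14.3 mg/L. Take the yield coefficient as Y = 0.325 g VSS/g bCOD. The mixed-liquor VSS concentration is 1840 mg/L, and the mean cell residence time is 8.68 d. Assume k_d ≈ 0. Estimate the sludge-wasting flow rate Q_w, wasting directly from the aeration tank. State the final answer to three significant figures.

With k_d = 0 the design equation reduces to V = Y Q (S₀−S) θ_c / X = 0.325 × 3310 × (1550 − 14.3) × 8.68 / 1840 = 7793 m³.
For wasting at MLVSS concentration, Q_w = V/θ_c = 7793/8.68 = 897.8 m³/d.

Q_w ≈ 898 m³/d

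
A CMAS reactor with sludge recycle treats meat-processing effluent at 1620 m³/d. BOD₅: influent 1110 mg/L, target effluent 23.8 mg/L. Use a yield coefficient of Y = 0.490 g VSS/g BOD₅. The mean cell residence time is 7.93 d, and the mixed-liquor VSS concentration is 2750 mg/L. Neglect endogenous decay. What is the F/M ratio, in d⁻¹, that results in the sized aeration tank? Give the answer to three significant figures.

V·X = Y·Q·ΔS·θ_c gives V = 0.490 × 1620 × (1110 − 23.8) × 7.93 / 2750 = 2486 m³.
F/M = applied load / biomass = Q·S₀/(V·X) = 1620 × 1110 / (2486 × 2750) = 0.2630 d⁻¹.

F/M ≈ 0.263 d⁻¹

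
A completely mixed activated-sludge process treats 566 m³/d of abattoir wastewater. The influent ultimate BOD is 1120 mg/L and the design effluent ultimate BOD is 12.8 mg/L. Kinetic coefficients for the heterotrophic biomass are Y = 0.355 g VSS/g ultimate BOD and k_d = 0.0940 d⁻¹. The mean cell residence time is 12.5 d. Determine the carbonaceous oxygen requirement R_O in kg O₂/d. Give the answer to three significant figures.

Y_obs = Y / (1 + k_d θ_c) = 0.355 / (1 + 0.0940 × 12.5) = 0.355 / 2.175 = 0.1632.
Q·(S₀ − S) = 566 × (1120 − 12.8) × 10⁻³ = 626.7 kg/d removed.
Biomass synthesised: P_X = Y_obs × 626.7 = 102.3 kg VSS/d.
Carbonaceous O₂ demand = substrate oxidised − cell-mass equivalent = 626.7 − 1.42 × 102.3 = 481.4 kg O₂/d.

R_O ≈ 481 kg O₂/d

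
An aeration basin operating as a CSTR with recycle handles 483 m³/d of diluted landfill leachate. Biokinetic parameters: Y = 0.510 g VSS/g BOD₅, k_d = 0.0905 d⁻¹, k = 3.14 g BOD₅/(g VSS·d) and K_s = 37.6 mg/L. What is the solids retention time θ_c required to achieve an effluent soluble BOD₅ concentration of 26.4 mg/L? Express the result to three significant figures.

θ_c ≈ 1.75 d

From 1/θ_c = Y·k·S/(K_s + S) − k_d: Y·k·S/(K_s+S) = 0.510 × 3.14 × 26.4 / (37.6 + 26.4) = 0.6606 d⁻¹.
1/θ_c = 0.6606 − 0.0905 = 0.5701 d⁻¹, so θ_c = 1.754 d.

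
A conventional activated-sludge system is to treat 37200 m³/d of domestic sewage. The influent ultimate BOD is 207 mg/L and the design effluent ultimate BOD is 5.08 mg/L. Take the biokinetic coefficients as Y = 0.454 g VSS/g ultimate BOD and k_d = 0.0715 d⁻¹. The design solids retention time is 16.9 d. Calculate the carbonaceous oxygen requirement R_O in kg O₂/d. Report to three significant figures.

R_O ≈ 5320 kg O₂/d

Observed yield with endogenous decay: Y_obs = Y / (1 + k_d·θ_c) = 0.454 / (1 + 0.0715 × 16.9) = 0.454 / 2.208 = 0.2056 g VSS/g ultimate BOD.
Mass of ultimate BOD removed per day: Q(S₀ − S) = 37200 × 201.9 g/m³ = 7511 kg/d.
Biomass synthesised: P_X = Y_obs × 7511 = 1544 kg VSS/d.
R_O = Q·(S₀ − S) − 1.42·P_X = 7511 − 1.42 × 1544 = 5319 kg O₂/d.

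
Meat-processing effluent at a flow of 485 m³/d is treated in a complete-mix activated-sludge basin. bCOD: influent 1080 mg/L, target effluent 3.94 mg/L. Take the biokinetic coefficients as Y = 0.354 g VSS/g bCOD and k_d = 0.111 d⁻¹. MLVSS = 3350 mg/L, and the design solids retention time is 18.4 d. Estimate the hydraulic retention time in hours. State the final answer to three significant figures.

τ ≈ 16.5 h

Steady-state biomass mass balance: V·X·(1 + k_d·θ_c) = Y·Q·(S₀ − S)·θ_c, so V = 0.354 × 485 × (1080 − 3.94) × 18.4 / [3350 × (1 + 0.111 × 18.4)] = 3.4×10^6 / 10192 = 333.5 m³.
τ = V/Q = 333.5/485 = 0.6877 d, or 16.50 h.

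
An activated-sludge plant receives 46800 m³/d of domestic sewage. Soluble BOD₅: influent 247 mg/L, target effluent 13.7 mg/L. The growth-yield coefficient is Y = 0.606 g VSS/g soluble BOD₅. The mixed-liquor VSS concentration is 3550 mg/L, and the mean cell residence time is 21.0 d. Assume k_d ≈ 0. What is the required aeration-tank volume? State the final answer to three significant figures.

V·X = Y·Q·ΔS·θ_c gives V = 0.606 × 46800 × (247 − 13.7) × 21.0 / 3550 = 39140 m³.

V ≈ 39100 m³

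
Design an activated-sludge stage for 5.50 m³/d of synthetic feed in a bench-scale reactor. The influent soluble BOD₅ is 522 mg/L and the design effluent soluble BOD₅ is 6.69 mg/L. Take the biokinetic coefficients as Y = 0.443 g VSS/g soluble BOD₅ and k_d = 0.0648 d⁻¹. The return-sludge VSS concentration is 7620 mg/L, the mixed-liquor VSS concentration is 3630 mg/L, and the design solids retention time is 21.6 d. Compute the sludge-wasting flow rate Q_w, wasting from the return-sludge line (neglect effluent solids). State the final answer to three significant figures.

From the SRT design equation V = Y Q (S₀−S) θ_c / [X (1 + k_d θ_c)] = 0.443 × 5.50 × (522 − 6.69) × 21.6 / [3630 × (1 + 0.0648 × 21.6)] = 2.71×10^4 / 8711 = 3.113 m³.
Wasting from the return line (neglecting effluent solids): Q_w = V·X / (θ_c·X_r) = 3.113 × 3630 / (21.6 × 7620) = 0.06866 m³/d.

Q_w ≈ 0.0687 m³/d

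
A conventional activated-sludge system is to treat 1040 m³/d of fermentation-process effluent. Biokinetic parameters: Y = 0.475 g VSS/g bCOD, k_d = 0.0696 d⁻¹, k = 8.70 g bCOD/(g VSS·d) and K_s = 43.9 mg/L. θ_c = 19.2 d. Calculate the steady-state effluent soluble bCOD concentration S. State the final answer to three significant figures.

S ≈ 1.33 mg/L

Effluent substrate depends only on kinetics and SRT: S = K_s(1 + k_d θ_c) / [θ_c(Yk − k_d) − 1] = 43.9 × (1 + 0.0696 × 19.2) / [19.2 × (0.475 × 8.70 − 0.0696) − 1] = 102.6 / 77.01 = 1.332 mg/L.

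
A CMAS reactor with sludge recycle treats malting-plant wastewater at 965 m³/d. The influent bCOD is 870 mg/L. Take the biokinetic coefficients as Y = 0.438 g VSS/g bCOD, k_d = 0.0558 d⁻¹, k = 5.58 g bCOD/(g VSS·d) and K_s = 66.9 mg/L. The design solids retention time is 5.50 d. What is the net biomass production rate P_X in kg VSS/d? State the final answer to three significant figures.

P_X ≈ 279 kg VSS/d

Effluent substrate depends only on kinetics and SRT: S = K_s(1 + k_d θ_c) / [θ_c(Yk − k_d) − 1] = 66.9 × (1 + 0.0558 × 5.50) / [5.50 × (0.438 × 5.58 − 0.0558) − 1] = 87.43 / 12.14 = 7.205 mg/L.
Y_obs = Y / (1 + k_d θ_c) = 0.438 / (1 + 0.0558 × 5.50) = 0.438 / 1.307 = 0.3351.
Q·(S₀ − S) = 965 × (870 − 7.20) × 10⁻³ = 832.6 kg/d removed.
So the net sludge growth is P_X = 0.3351 × 832.6 = 279.0 kg VSS/d.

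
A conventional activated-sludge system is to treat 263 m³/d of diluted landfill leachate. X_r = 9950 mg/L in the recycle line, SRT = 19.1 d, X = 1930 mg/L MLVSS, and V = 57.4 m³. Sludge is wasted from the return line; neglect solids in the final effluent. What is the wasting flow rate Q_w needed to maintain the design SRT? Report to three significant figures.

Q_w ≈ 0.583 m³/d

Wasting from the return line (neglecting effluent solids): Q_w = V·X / (θ_c·X_r) = 57.40 × 1930 / (19.1 × 9950) = 0.5829 m³/d.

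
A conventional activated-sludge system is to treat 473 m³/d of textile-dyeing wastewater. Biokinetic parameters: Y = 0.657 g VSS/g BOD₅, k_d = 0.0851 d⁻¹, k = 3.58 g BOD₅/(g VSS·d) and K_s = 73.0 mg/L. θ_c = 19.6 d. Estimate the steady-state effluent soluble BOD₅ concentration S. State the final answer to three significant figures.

From the Monod/SRT balance for a CMAS, S = K_s·(1+k_d θ_c)/[θ_c·(Y k − k_d) − 1] = 73.0 × (1 + 0.0851 × 19.6) / [19.6 × (0.657 × 3.58 − 0.0851) − 1] = 194.8 / 43.43 = 4.484 mg/L.

S ≈ 4.48 mg/L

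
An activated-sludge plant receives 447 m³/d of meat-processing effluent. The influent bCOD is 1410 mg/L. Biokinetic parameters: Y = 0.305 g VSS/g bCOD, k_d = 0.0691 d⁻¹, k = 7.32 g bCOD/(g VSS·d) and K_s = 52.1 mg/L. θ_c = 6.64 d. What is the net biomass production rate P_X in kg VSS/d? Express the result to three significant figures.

Effluent substrate depends only on kinetics and SRT: S = K_s(1 + k_d θ_c) / [θ_c(Yk − k_d) − 1] = 52.1 × (1 + 0.0691 × 6.64) / [6.64 × (0.305 × 7.32 − 0.0691) − 1] = 76.00 / 13.37 = 5.687 mg/L.
Correct the yield for decay: Y_obs = Y/(1 + k_d θ_c) = 0.305 / (1 + 0.0691 × 6.64) = 0.305 / 1.459 = 0.2091.
Substrate removed = Q·(S₀ − S) = 447 m³/d × (1410 − 5.69) g/m³ = 6.28×10^5 g/d = 627.7 kg/d.
P_X = Y_obs · Q(S₀ − S) = 0.2091 × 627.7 = 131.2 kg VSS/d.

P_X ≈ 131 kg VSS/d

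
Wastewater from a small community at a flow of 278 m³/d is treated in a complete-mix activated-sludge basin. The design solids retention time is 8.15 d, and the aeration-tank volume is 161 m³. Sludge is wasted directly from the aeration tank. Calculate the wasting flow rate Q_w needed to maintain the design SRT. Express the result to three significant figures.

Q_w ≈ 19.8 m³/d

Wasting from the aeration tank: Q_w = V / θ_c = 161.0 / 8.15 = 19.75 m³/d.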